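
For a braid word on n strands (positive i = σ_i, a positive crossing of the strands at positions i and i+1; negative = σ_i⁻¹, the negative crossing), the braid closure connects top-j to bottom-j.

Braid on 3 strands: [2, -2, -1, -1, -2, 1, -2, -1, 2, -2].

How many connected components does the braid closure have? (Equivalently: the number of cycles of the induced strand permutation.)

Track the strand permutation on 3 strands, starting from identity.
  step 1: s2 swaps positions 2,3 -> [1 3 2]
  step 2: s2^-1 swaps positions 2,3 -> [1 2 3]
  step 3: s1^-1 swaps positions 1,2 -> [2 1 3]
  step 4: s1^-1 swaps positions 1,2 -> [1 2 3]
  step 5: s2^-1 swaps positions 2,3 -> [1 3 2]
  step 6: s1 swaps positions 1,2 -> [3 1 2]
  step 7: s2^-1 swaps positions 2,3 -> [3 2 1]
  step 8: s1^-1 swaps positions 1,2 -> [2 3 1]
  step 9: s2 swaps positions 2,3 -> [2 1 3]
  step 10: s2^-1 swaps positions 2,3 -> [2 3 1]
Final permutation (position -> original strand): [2 3 1]
Closure components = cycle count of this permutation = 1.

Answer: 1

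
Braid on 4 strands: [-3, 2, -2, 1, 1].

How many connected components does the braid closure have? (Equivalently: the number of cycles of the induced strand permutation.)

3

Derivation:
Track the strand permutation on 4 strands, starting from identity.
  step 1: s3^-1 swaps positions 3,4 -> [1 2 4 3]
  step 2: s2 swaps positions 2,3 -> [1 4 2 3]
  step 3: s2^-1 swaps positions 2,3 -> [1 2 4 3]
  step 4: s1 swaps positions 1,2 -> [2 1 4 3]
  step 5: s1 swaps positions 1,2 -> [1 2 4 3]
Final permutation (position -> original strand): [1 2 4 3]
Closure components = cycle count of this permutation = 3.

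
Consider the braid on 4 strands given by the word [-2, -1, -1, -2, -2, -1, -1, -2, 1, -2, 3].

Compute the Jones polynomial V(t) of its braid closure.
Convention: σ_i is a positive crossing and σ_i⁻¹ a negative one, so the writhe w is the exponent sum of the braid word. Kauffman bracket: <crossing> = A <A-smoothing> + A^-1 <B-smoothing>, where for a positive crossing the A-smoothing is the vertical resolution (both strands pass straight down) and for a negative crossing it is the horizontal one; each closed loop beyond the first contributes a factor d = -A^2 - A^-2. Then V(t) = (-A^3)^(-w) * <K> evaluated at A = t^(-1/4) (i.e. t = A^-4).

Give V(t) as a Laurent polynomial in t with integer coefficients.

The presented braid s2^-1 s1^-1 s1^-1 s2^-1 s2^-1 s1^-1 s1^-1 s2^-1 s1 s2^-1 s3 on 4 strands reduces by inverse Markov moves (closure unchanged at each step):
  Destabilize: the word has the form β·s3 where s3 occurs only as the final letter (β ∈ B_3); drop it and the last strand → 3 strands.
Reduced to β = s2^-1 s1^-1 s1^-1 s2^-1 s2^-1 s1^-1 s1^-1 s2^-1 s1 s2^-1 on 3 strands, 10 crossings.
Compute on β:
Braid: s2^-1 s1^-1 s1^-1 s2^-1 s2^-1 s1^-1 s1^-1 s2^-1 s1 s2^-1 on 3 strands, 10 crossings.
Writhe w = (#positive) - (#negative) = 1 - 9 = -8.
Computing the Kauffman bracket via state sum. There are 2^10 = 1024 states.
Smooth each crossing (0=||, 1=⌣⌢); contribution A^(Σ sign_k(1-2s_k)) * d^(L-1).
Tabulate the states by total A-exponent and number of loops L (A-exp: L × count):
  A^10: L=6 ×1
  A^8: L=5 ×10
  A^6: L=4 ×41, L=6 ×4
  A^4: L=3 ×86, L=5 ×34
  A^2: L=2 ×92, L=4 ×114, L=6 ×4
  A^0: L=1 ×40, L=3 ×185, L=5 ×27
  A^-2: L=2 ×142, L=4 ×67, L=6 ×1
  A^-4: L=1 ×40, L=3 ×76, L=5 ×4
  A^-6: L=2 ×39, L=4 ×6
  A^-8: L=1 ×5, L=3 ×5
  A^-10: L=2 ×1
Each group contributes A^e * Σ count * d^(L-1):
Powers of d = -A^2 - A^-2: d^2 = A^4 + 2 + A^-4; d^3 = -A^6 - 3*A^2 - 3*A^-2 - A^-6; d^4 = A^8 + 4*A^4 + 6 + 4*A^-4 + A^-8; d^5 = -A^10 - 5*A^6 - 10*A^2 - 10*A^-2 - 5*A^-6 - A^-10.
  A^10 * (d^5) = -A^20 - 5*A^16 - 10*A^12 - 10*A^8 - 5*A^4 - 1
  A^8 * (10*d^4) = 10*A^16 + 40*A^12 + 60*A^8 + 40*A^4 + 10
  A^6 * (41*d^3 + 4*d^5) = -4*A^16 - 61*A^12 - 163*A^8 - 163*A^4 - 61 - 4*A^-4
  A^4 * (86*d^2 + 34*d^4) = 34*A^12 + 222*A^8 + 376*A^4 + 222 + 34*A^-4
  A^2 * (92*d + 114*d^3 + 4*d^5) = -4*A^12 - 134*A^8 - 474*A^4 - 474 - 134*A^-4 - 4*A^-8
  A^0 * (40 + 185*d^2 + 27*d^4) = 27*A^8 + 293*A^4 + 572 + 293*A^-4 + 27*A^-8
  A^-2 * (142*d + 67*d^3 + d^5) = -A^8 - 72*A^4 - 353 - 353*A^-4 - 72*A^-8 - A^-12
  A^-4 * (40 + 76*d^2 + 4*d^4) = 4*A^4 + 92 + 216*A^-4 + 92*A^-8 + 4*A^-12
  A^-6 * (39*d + 6*d^3) = -6 - 57*A^-4 - 57*A^-8 - 6*A^-12
  A^-8 * (5 + 5*d^2) = 5*A^-4 + 15*A^-8 + 5*A^-12
  A^-10 * (d) = -A^-8 - A^-12
Summing the groups: <K> = -A^20 + A^16 - A^12 + A^8 - A^4 + 1 + A^-12
Normalise by the writhe: (-A^3)^(-w) = (-A^3)^(8) = A^24, so f(A) = A^24 * <K> = -A^44 + A^40 - A^36 + A^32 - A^28 + A^24 + A^12.
Substitute A = t^(-1/4), i.e. A^e → t^(-e/4): V(t) = t^-3 + t^-6 - t^-7 + t^-8 - t^-9 + t^-10 - t^-11

Answer: t^-3 + t^-6 - t^-7 + t^-8 - t^-9 + t^-10 - t^-11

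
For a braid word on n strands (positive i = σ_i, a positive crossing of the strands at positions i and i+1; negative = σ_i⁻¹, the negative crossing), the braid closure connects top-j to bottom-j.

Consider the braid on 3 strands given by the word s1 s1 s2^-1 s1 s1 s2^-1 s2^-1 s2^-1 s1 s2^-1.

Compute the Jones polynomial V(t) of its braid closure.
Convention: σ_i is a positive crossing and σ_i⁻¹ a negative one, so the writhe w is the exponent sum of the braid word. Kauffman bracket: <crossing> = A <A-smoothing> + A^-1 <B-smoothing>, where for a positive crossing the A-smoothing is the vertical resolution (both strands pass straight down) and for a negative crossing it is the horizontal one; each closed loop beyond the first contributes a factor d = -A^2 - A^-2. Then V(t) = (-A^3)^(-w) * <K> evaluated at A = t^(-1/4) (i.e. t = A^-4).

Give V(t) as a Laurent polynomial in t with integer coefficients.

-t^5 + 3*t^4 - 6*t^3 + 9*t^2 - 11*t + 13 - 11*t^-1 + 9*t^-2 - 6*t^-3 + 3*t^-4 - t^-5

Derivation:
Braid: s1 s1 s2^-1 s1 s1 s2^-1 s2^-1 s2^-1 s1 s2^-1 on 3 strands, 10 crossings.
Writhe w = (#positive) - (#negative) = 5 - 5 = 0.
State-sum expansion of <K>. There are 2^10 = 1024 states.
Smooth each crossing (0=||, 1=⌣⌢); contribution A^(Σ sign_k(1-2s_k)) * d^(L-1).
Tabulate the states by total A-exponent and number of loops L (A-exp: L × count):
  A^10: L=6 ×1
  A^8: L=5 ×10
  A^6: L=4 ×43, L=6 ×2
  A^4: L=3 ×98, L=5 ×22
  A^2: L=2 ×121, L=4 ×83, L=6 ×6
  A^0: L=1 ×73, L=3 ×140, L=5 ×38, L=7 ×1
  A^-2: L=2 ×121, L=4 ×79, L=6 ×10
  A^-4: L=3 ×95, L=5 ×24, L=7 ×1
  A^-6: L=4 ×42, L=6 ×3
  A^-8: L=5 ×10
  A^-10: L=6 ×1
Each group contributes A^e * Σ count * d^(L-1):
Powers of d = -A^2 - A^-2: d^2 = A^4 + 2 + A^-4; d^3 = -A^6 - 3*A^2 - 3*A^-2 - A^-6; d^4 = A^8 + 4*A^4 + 6 + 4*A^-4 + A^-8; d^5 = -A^10 - 5*A^6 - 10*A^2 - 10*A^-2 - 5*A^-6 - A^-10; d^6 = A^12 + 6*A^8 + 15*A^4 + 20 + 15*A^-4 + 6*A^-8 + A^-12.
  A^10 * (d^5) = -A^20 - 5*A^16 - 10*A^12 - 10*A^8 - 5*A^4 - 1
  A^8 * (10*d^4) = 10*A^16 + 40*A^12 + 60*A^8 + 40*A^4 + 10
  A^6 * (43*d^3 + 2*d^5) = -2*A^16 - 53*A^12 - 149*A^8 - 149*A^4 - 53 - 2*A^-4
  A^4 * (98*d^2 + 22*d^4) = 22*A^12 + 186*A^8 + 328*A^4 + 186 + 22*A^-4
  A^2 * (121*d + 83*d^3 + 6*d^5) = -6*A^12 - 113*A^8 - 430*A^4 - 430 - 113*A^-4 - 6*A^-8
  A^0 * (73 + 140*d^2 + 38*d^4 + d^6) = A^12 + 44*A^8 + 307*A^4 + 601 + 307*A^-4 + 44*A^-8 + A^-12
  A^-2 * (121*d + 79*d^3 + 10*d^5) = -10*A^8 - 129*A^4 - 458 - 458*A^-4 - 129*A^-8 - 10*A^-12
  A^-4 * (95*d^2 + 24*d^4 + d^6) = A^8 + 30*A^4 + 206 + 354*A^-4 + 206*A^-8 + 30*A^-12 + A^-16
  A^-6 * (42*d^3 + 3*d^5) = -3*A^4 - 57 - 156*A^-4 - 156*A^-8 - 57*A^-12 - 3*A^-16
  A^-8 * (10*d^4) = 10 + 40*A^-4 + 60*A^-8 + 40*A^-12 + 10*A^-16
  A^-10 * (d^5) = -1 - 5*A^-4 - 10*A^-8 - 10*A^-12 - 5*A^-16 - A^-20
Summing the groups: <K> = -A^20 + 3*A^16 - 6*A^12 + 9*A^8 - 11*A^4 + 13 - 11*A^-4 + 9*A^-8 - 6*A^-12 + 3*A^-16 - A^-20
Normalise by the writhe: (-A^3)^(-w) = (-A^3)^(0) = 1, so f(A) = 1 * <K> = -A^20 + 3*A^16 - 6*A^12 + 9*A^8 - 11*A^4 + 13 - 11*A^-4 + 9*A^-8 - 6*A^-12 + 3*A^-16 - A^-20.
Substitute A = t^(-1/4), i.e. A^e → t^(-e/4): V(t) = -t^5 + 3*t^4 - 6*t^3 + 9*t^2 - 11*t + 13 - 11*t^-1 + 9*t^-2 - 6*t^-3 + 3*t^-4 - t^-5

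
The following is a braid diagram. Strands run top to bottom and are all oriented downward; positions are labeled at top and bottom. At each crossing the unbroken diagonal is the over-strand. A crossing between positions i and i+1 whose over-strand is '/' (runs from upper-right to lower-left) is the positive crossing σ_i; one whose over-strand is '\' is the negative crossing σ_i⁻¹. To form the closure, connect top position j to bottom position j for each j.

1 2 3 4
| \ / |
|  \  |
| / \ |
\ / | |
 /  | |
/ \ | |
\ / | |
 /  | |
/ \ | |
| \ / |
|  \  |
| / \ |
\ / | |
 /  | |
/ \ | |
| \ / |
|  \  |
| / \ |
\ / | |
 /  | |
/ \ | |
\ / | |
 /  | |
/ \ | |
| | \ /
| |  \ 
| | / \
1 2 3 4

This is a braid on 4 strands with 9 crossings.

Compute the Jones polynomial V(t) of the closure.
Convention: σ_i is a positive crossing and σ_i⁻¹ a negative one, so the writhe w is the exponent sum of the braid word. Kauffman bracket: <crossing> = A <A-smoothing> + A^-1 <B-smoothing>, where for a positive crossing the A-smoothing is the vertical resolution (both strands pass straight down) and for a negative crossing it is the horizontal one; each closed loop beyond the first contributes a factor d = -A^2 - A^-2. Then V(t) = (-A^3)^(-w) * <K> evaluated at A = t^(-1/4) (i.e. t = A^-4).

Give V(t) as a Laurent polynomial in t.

Reading the diagram top to bottom ('/'-over between positions i,i+1 = s_i, '\'-over = s_i^-1): braid word = s2^-1 s1 s1 s2^-1 s1 s2^-1 s1 s1 s3^-1.
The presented braid s2^-1 s1 s1 s2^-1 s1 s2^-1 s1 s1 s3^-1 on 4 strands reduces by inverse Markov moves (closure unchanged at each step):
  Destabilize: the word has the form β·s3^-1 where s3^-1 occurs only as the final letter (β ∈ B_3); drop it and the last strand → 3 strands.
Reduced to β = s2^-1 s1 s1 s2^-1 s1 s2^-1 s1 s1 on 3 strands, 8 crossings.
Compute on β:
Braid: s2^-1 s1 s1 s2^-1 s1 s2^-1 s1 s1 on 3 strands, 8 crossings.
Writhe w = (#positive) - (#negative) = 5 - 3 = 2.
Enumerate smoothing states for the bracket polynomial. There are 2^8 = 256 states.
Each crossing splits two ways (0=vertical, 1=horizontal). The state's weight is A^(#A-smoothings - #B-smoothings) * d^(loops - 1).
Tabulate the states by total A-exponent and number of loops L (A-exp: L × count):
  A^8: L=4 ×1
  A^6: L=3 ×8
  A^4: L=2 ×26, L=4 ×2
  A^2: L=1 ×35, L=3 ×21
  A^0: L=2 ×63, L=4 ×7
  A^-2: L=3 ×55, L=5 ×1
  A^-4: L=4 ×28
  A^-6: L=5 ×8
  A^-8: L=6 ×1
Each group contributes A^e * Σ count * d^(L-1):
Powers of d = -A^2 - A^-2: d^2 = A^4 + 2 + A^-4; d^3 = -A^6 - 3*A^2 - 3*A^-2 - A^-6; d^4 = A^8 + 4*A^4 + 6 + 4*A^-4 + A^-8; d^5 = -A^10 - 5*A^6 - 10*A^2 - 10*A^-2 - 5*A^-6 - A^-10.
  A^8 * (d^3) = -A^14 - 3*A^10 - 3*A^6 - A^2
  A^6 * (8*d^2) = 8*A^10 + 16*A^6 + 8*A^2
  A^4 * (26*d + 2*d^3) = -2*A^10 - 32*A^6 - 32*A^2 - 2*A^-2
  A^2 * (35 + 21*d^2) = 21*A^6 + 77*A^2 + 21*A^-2
  A^0 * (63*d + 7*d^3) = -7*A^6 - 84*A^2 - 84*A^-2 - 7*A^-6
  A^-2 * (55*d^2 + d^4) = A^6 + 59*A^2 + 116*A^-2 + 59*A^-6 + A^-10
  A^-4 * (28*d^3) = -28*A^2 - 84*A^-2 - 84*A^-6 - 28*A^-10
  A^-6 * (8*d^4) = 8*A^2 + 32*A^-2 + 48*A^-6 + 32*A^-10 + 8*A^-14
  A^-8 * (d^5) = -A^2 - 5*A^-2 - 10*A^-6 - 10*A^-10 - 5*A^-14 - A^-18
Summing the groups: <K> = -A^14 + 3*A^10 - 4*A^6 + 6*A^2 - 6*A^-2 + 6*A^-6 - 5*A^-10 + 3*A^-14 - A^-18
Normalise by the writhe: (-A^3)^(-w) = (-A^3)^(-2) = A^-6, so f(A) = A^-6 * <K> = -A^8 + 3*A^4 - 4 + 6*A^-4 - 6*A^-8 + 6*A^-12 - 5*A^-16 + 3*A^-20 - A^-24.
Substitute A = t^(-1/4), i.e. A^e → t^(-e/4): V(t) = -t^6 + 3*t^5 - 5*t^4 + 6*t^3 - 6*t^2 + 6*t - 4 + 3*t^-1 - t^-2

Answer: -t^6 + 3*t^5 - 5*t^4 + 6*t^3 - 6*t^2 + 6*t - 4 + 3*t^-1 - t^-2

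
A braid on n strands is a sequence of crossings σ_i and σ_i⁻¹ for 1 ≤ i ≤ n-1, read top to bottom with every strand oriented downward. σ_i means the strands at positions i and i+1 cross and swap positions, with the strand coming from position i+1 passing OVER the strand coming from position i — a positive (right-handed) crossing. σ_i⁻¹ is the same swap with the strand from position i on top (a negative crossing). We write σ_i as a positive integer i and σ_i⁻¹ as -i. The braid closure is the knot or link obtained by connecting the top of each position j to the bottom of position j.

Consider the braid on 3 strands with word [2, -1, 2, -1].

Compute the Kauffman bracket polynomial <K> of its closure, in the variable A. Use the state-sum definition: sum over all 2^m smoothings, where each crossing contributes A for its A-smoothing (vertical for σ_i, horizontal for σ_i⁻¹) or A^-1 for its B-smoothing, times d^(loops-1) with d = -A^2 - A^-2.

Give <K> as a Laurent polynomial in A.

Braid: s2 s1^-1 s2 s1^-1 on 3 strands, 4 crossings.
Writhe w = (#positive) - (#negative) = 2 - 2 = 0.
Computing the Kauffman bracket via state sum. There are 2^4 = 16 states.
Smooth each crossing (0=||, 1=⌣⌢); contribution A^(Σ sign_k(1-2s_k)) * d^(L-1).
  state 0000: A-exp=+0, loops=3, term = A^0 * d^2
  state 0001: A-exp=+2, loops=2, term = A^2 * d^1
  state 0010: A-exp=-2, loops=2, term = A^-2 * d^1
  state 0011: A-exp=+0, loops=1, term = A^0 * d^0
  state 0100: A-exp=+2, loops=2, term = A^2 * d^1
  state 0101: A-exp=+4, loops=3, term = A^4 * d^2
  state 0110: A-exp=+0, loops=1, term = A^0 * d^0
  state 0111: A-exp=+2, loops=2, term = A^2 * d^1
  state 1000: A-exp=-2, loops=2, term = A^-2 * d^1
  state 1001: A-exp=+0, loops=1, term = A^0 * d^0
  state 1010: A-exp=-4, loops=3, term = A^-4 * d^2
  state 1011: A-exp=-2, loops=2, term = A^-2 * d^1
  state 1100: A-exp=+0, loops=1, term = A^0 * d^0
  state 1101: A-exp=+2, loops=2, term = A^2 * d^1
  state 1110: A-exp=-2, loops=2, term = A^-2 * d^1
  state 1111: A-exp=+0, loops=1, term = A^0 * d^0
Collect the terms by A-exponent (count of states per loop number):
Powers of d = -A^2 - A^-2: d^2 = A^4 + 2 + A^-4.
  A^4 * (d^2) = A^8 + 2*A^4 + 1
  A^2 * (4*d) = -4*A^4 - 4
  A^0 * (5 + d^2) = A^4 + 7 + A^-4
  A^-2 * (4*d) = -4 - 4*A^-4
  A^-4 * (d^2) = 1 + 2*A^-4 + A^-8
Summing the groups: <K> = A^8 - A^4 + 1 - A^-4 + A^-8

Answer: A^8 - A^4 + 1 - A^-4 + A^-8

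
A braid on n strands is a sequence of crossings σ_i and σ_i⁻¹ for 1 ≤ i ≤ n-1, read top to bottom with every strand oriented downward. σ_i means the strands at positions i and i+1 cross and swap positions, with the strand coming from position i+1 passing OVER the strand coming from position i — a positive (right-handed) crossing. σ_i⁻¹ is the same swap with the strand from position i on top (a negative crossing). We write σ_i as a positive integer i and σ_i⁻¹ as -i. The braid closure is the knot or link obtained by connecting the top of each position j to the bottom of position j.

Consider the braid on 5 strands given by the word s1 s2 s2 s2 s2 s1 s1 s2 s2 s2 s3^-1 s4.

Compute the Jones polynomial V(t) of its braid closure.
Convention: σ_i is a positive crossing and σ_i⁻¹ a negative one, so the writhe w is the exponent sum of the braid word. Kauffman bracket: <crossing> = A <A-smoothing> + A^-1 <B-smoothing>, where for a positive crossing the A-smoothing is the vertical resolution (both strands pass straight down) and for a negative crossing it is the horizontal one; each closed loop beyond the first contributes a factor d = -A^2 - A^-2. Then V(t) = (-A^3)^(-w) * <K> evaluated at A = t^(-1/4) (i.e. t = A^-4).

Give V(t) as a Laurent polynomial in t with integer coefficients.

-t^12 + t^11 - t^10 + t^9 - t^8 + t^6 + t^4

Derivation:
The presented braid s1 s2 s2 s2 s2 s1 s1 s2 s2 s2 s3^-1 s4 on 5 strands reduces by inverse Markov moves (closure unchanged at each step):
  Destabilize: the word has the form β·s4 where s4 occurs only as the final letter (β ∈ B_4); drop it and the last strand → 4 strands.
  Destabilize: the word has the form β·s3^-1 where s3^-1 occurs only as the final letter (β ∈ B_3); drop it and the last strand → 3 strands.
Reduced to β = s1 s2 s2 s2 s2 s1 s1 s2 s2 s2 on 3 strands, 10 crossings.
Compute on β:
Braid: s1 s2 s2 s2 s2 s1 s1 s2 s2 s2 on 3 strands, 10 crossings.
Writhe w = (#positive) - (#negative) = 10 - 0 = 10.
Enumerate smoothing states for the bracket polynomial. There are 2^10 = 1024 states.
Smooth each crossing (0=||, 1=⌣⌢); contribution A^(Σ sign_k(1-2s_k)) * d^(L-1).
Tabulate the states by total A-exponent and number of loops L (A-exp: L × count):
  A^10: L=3 ×1
  A^8: L=2 ×10
  A^6: L=1 ×21, L=3 ×24
  A^4: L=2 ×84, L=4 ×36
  A^2: L=1 ×24, L=3 ×151, L=5 ×35
  A^0: L=2 ×72, L=4 ×159, L=6 ×21
  A^-2: L=3 ×98, L=5 ×105, L=7 ×7
  A^-4: L=4 ×76, L=6 ×43, L=8 ×1
  A^-6: L=5 ×35, L=7 ×10
  A^-8: L=6 ×9, L=8 ×1
  A^-10: L=7 ×1
Each group contributes A^e * Σ count * d^(L-1):
Powers of d = -A^2 - A^-2: d^2 = A^4 + 2 + A^-4; d^3 = -A^6 - 3*A^2 - 3*A^-2 - A^-6; d^4 = A^8 + 4*A^4 + 6 + 4*A^-4 + A^-8; d^5 = -A^10 - 5*A^6 - 10*A^2 - 10*A^-2 - 5*A^-6 - A^-10; d^6 = A^12 + 6*A^8 + 15*A^4 + 20 + 15*A^-4 + 6*A^-8 + A^-12; d^7 = -A^14 - 7*A^10 - 21*A^6 - 35*A^2 - 35*A^-2 - 21*A^-6 - 7*A^-10 - A^-14.
  A^10 * (d^2) = A^14 + 2*A^10 + A^6
  A^8 * (10*d) = -10*A^10 - 10*A^6
  A^6 * (21 + 24*d^2) = 24*A^10 + 69*A^6 + 24*A^2
  A^4 * (84*d + 36*d^3) = -36*A^10 - 192*A^6 - 192*A^2 - 36*A^-2
  A^2 * (24 + 151*d^2 + 35*d^4) = 35*A^10 + 291*A^6 + 536*A^2 + 291*A^-2 + 35*A^-6
  A^0 * (72*d + 159*d^3 + 21*d^5) = -21*A^10 - 264*A^6 - 759*A^2 - 759*A^-2 - 264*A^-6 - 21*A^-10
  A^-2 * (98*d^2 + 105*d^4 + 7*d^6) = 7*A^10 + 147*A^6 + 623*A^2 + 966*A^-2 + 623*A^-6 + 147*A^-10 + 7*A^-14
  A^-4 * (76*d^3 + 43*d^5 + d^7) = -A^10 - 50*A^6 - 312*A^2 - 693*A^-2 - 693*A^-6 - 312*A^-10 - 50*A^-14 - A^-18
  A^-6 * (35*d^4 + 10*d^6) = 10*A^6 + 95*A^2 + 290*A^-2 + 410*A^-6 + 290*A^-10 + 95*A^-14 + 10*A^-18
  A^-8 * (9*d^5 + d^7) = -A^6 - 16*A^2 - 66*A^-2 - 125*A^-6 - 125*A^-10 - 66*A^-14 - 16*A^-18 - A^-22
  A^-10 * (d^6) = A^2 + 6*A^-2 + 15*A^-6 + 20*A^-10 + 15*A^-14 + 6*A^-18 + A^-22
Summing the groups: <K> = A^14 + A^6 - A^-2 + A^-6 - A^-10 + A^-14 - A^-18
Normalise by the writhe: (-A^3)^(-w) = (-A^3)^(-10) = A^-30, so f(A) = A^-30 * <K> = A^-16 + A^-24 - A^-32 + A^-36 - A^-40 + A^-44 - A^-48.
Substitute A = t^(-1/4), i.e. A^e → t^(-e/4): V(t) = -t^12 + t^11 - t^10 + t^9 - t^8 + t^6 + t^4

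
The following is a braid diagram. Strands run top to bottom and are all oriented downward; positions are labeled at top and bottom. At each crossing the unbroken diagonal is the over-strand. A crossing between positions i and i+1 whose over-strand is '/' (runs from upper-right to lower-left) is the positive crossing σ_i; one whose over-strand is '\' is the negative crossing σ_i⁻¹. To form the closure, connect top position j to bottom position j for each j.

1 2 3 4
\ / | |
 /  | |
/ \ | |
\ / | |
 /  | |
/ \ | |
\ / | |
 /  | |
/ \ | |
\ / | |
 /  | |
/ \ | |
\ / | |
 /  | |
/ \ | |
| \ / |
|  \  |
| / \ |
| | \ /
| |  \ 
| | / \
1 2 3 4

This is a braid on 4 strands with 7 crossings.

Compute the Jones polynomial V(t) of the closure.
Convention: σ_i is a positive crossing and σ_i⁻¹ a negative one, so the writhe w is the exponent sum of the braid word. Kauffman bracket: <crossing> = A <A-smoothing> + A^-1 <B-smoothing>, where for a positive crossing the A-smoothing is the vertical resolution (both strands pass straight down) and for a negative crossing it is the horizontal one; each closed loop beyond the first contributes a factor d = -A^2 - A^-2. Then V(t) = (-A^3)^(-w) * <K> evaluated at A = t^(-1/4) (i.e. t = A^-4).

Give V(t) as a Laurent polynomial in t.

-t^7 + t^6 - t^5 + t^4 + t^2

Derivation:
Reading the diagram top to bottom ('/'-over between positions i,i+1 = s_i, '\'-over = s_i^-1): braid word = s1 s1 s1 s1 s1 s2^-1 s3^-1.
The presented braid s1 s1 s1 s1 s1 s2^-1 s3^-1 on 4 strands reduces by inverse Markov moves (closure unchanged at each step):
  Destabilize: the word has the form β·s3^-1 where s3^-1 occurs only as the final letter (β ∈ B_3); drop it and the last strand → 3 strands.
  Destabilize: the word has the form β·s2^-1 where s2^-1 occurs only as the final letter (β ∈ B_2); drop it and the last strand → 2 strands.
Reduced to β = s1 s1 s1 s1 s1 on 2 strands, 5 crossings.
Compute on β:
Braid: s1 s1 s1 s1 s1 on 2 strands, 5 crossings.
Writhe w = (#positive) - (#negative) = 5 - 0 = 5.
State-sum expansion of <K>. There are 2^5 = 32 states.
Each crossing splits two ways (0=vertical, 1=horizontal). The state's weight is A^(#A-smoothings - #B-smoothings) * d^(loops - 1).
  state 00000: A-exp=+5, loops=2, term = A^5 * d^1
  state 00001: A-exp=+3, loops=1, term = A^3 * d^0
  state 00010: A-exp=+3, loops=1, term = A^3 * d^0
  state 00011: A-exp=+1, loops=2, term = A^1 * d^1
  state 00100: A-exp=+3, loops=1, term = A^3 * d^0
  state 00101: A-exp=+1, loops=2, term = A^1 * d^1
  state 00110: A-exp=+1, loops=2, term = A^1 * d^1
  state 00111: A-exp=-1, loops=3, term = A^-1 * d^2
  state 01000: A-exp=+3, loops=1, term = A^3 * d^0
  state 01001: A-exp=+1, loops=2, term = A^1 * d^1
  state 01010: A-exp=+1, loops=2, term = A^1 * d^1
  state 01011: A-exp=-1, loops=3, term = A^-1 * d^2
  state 01100: A-exp=+1, loops=2, term = A^1 * d^1
  state 01101: A-exp=-1, loops=3, term = A^-1 * d^2
  state 01110: A-exp=-1, loops=3, term = A^-1 * d^2
  state 01111: A-exp=-3, loops=4, term = A^-3 * d^3
  state 10000: A-exp=+3, loops=1, term = A^3 * d^0
  state 10001: A-exp=+1, loops=2, term = A^1 * d^1
  state 10010: A-exp=+1, loops=2, term = A^1 * d^1
  state 10011: A-exp=-1, loops=3, term = A^-1 * d^2
  state 10100: A-exp=+1, loops=2, term = A^1 * d^1
  state 10101: A-exp=-1, loops=3, term = A^-1 * d^2
  state 10110: A-exp=-1, loops=3, term = A^-1 * d^2
  state 10111: A-exp=-3, loops=4, term = A^-3 * d^3
  state 11000: A-exp=+1, loops=2, term = A^1 * d^1
  state 11001: A-exp=-1, loops=3, term = A^-1 * d^2
  state 11010: A-exp=-1, loops=3, term = A^-1 * d^2
  state 11011: A-exp=-3, loops=4, term = A^-3 * d^3
  state 11100: A-exp=-1, loops=3, term = A^-1 * d^2
  state 11101: A-exp=-3, loops=4, term = A^-3 * d^3
  state 11110: A-exp=-3, loops=4, term = A^-3 * d^3
  state 11111: A-exp=-5, loops=5, term = A^-5 * d^4
Collect the terms by A-exponent (count of states per loop number):
Powers of d = -A^2 - A^-2: d^2 = A^4 + 2 + A^-4; d^3 = -A^6 - 3*A^2 - 3*A^-2 - A^-6; d^4 = A^8 + 4*A^4 + 6 + 4*A^-4 + A^-8.
  A^5 * (d) = -A^7 - A^3
  A^3 * (5) = 5*A^3
  A^1 * (10*d) = -10*A^3 - 10*A^-1
  A^-1 * (10*d^2) = 10*A^3 + 20*A^-1 + 10*A^-5
  A^-3 * (5*d^3) = -5*A^3 - 15*A^-1 - 15*A^-5 - 5*A^-9
  A^-5 * (d^4) = A^3 + 4*A^-1 + 6*A^-5 + 4*A^-9 + A^-13
Summing the groups: <K> = -A^7 - A^-1 + A^-5 - A^-9 + A^-13
Normalise by the writhe: (-A^3)^(-w) = (-A^3)^(-5) = -A^-15, so f(A) = -A^-15 * <K> = A^-8 + A^-16 - A^-20 + A^-24 - A^-28.
Substitute A = t^(-1/4), i.e. A^e → t^(-e/4): V(t) = -t^7 + t^6 - t^5 + t^4 + t^2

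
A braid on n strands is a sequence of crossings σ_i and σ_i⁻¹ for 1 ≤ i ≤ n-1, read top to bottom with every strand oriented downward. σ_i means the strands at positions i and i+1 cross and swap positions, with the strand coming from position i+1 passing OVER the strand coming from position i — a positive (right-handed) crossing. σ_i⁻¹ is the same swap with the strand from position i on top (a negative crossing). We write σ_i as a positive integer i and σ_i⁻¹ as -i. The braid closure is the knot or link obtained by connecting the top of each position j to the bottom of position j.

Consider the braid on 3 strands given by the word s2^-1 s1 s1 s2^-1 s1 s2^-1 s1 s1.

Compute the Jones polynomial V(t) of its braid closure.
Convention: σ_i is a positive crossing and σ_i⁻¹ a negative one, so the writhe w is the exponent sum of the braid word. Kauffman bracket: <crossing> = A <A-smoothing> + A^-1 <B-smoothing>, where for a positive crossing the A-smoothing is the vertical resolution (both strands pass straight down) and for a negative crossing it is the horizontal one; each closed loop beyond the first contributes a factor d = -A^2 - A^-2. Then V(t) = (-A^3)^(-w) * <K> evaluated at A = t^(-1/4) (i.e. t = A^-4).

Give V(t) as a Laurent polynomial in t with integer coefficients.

-t^6 + 3*t^5 - 5*t^4 + 6*t^3 - 6*t^2 + 6*t - 4 + 3*t^-1 - t^-2

Derivation:
Braid: s2^-1 s1 s1 s2^-1 s1 s2^-1 s1 s1 on 3 strands, 8 crossings.
Writhe w = (#positive) - (#negative) = 5 - 3 = 2.
Enumerate smoothing states for the bracket polynomial. There are 2^8 = 256 states.
For each crossing: s=0 is the vertical smoothing, s=1 horizontal. Crossing k contributes A^(sign_k * (1 - 2*s_k)); loop factor d = -A^2 - A^-2.
Tabulate the states by total A-exponent and number of loops L (A-exp: L × count):
  A^8: L=4 ×1
  A^6: L=3 ×8
  A^4: L=2 ×26, L=4 ×2
  A^2: L=1 ×35, L=3 ×21
  A^0: L=2 ×63, L=4 ×7
  A^-2: L=3 ×55, L=5 ×1
  A^-4: L=4 ×28
  A^-6: L=5 ×8
  A^-8: L=6 ×1
Each group contributes A^e * Σ count * d^(L-1):
Powers of d = -A^2 - A^-2: d^2 = A^4 + 2 + A^-4; d^3 = -A^6 - 3*A^2 - 3*A^-2 - A^-6; d^4 = A^8 + 4*A^4 + 6 + 4*A^-4 + A^-8; d^5 = -A^10 - 5*A^6 - 10*A^2 - 10*A^-2 - 5*A^-6 - A^-10.
  A^8 * (d^3) = -A^14 - 3*A^10 - 3*A^6 - A^2
  A^6 * (8*d^2) = 8*A^10 + 16*A^6 + 8*A^2
  A^4 * (26*d + 2*d^3) = -2*A^10 - 32*A^6 - 32*A^2 - 2*A^-2
  A^2 * (35 + 21*d^2) = 21*A^6 + 77*A^2 + 21*A^-2
  A^0 * (63*d + 7*d^3) = -7*A^6 - 84*A^2 - 84*A^-2 - 7*A^-6
  A^-2 * (55*d^2 + d^4) = A^6 + 59*A^2 + 116*A^-2 + 59*A^-6 + A^-10
  A^-4 * (28*d^3) = -28*A^2 - 84*A^-2 - 84*A^-6 - 28*A^-10
  A^-6 * (8*d^4) = 8*A^2 + 32*A^-2 + 48*A^-6 + 32*A^-10 + 8*A^-14
  A^-8 * (d^5) = -A^2 - 5*A^-2 - 10*A^-6 - 10*A^-10 - 5*A^-14 - A^-18
Summing the groups: <K> = -A^14 + 3*A^10 - 4*A^6 + 6*A^2 - 6*A^-2 + 6*A^-6 - 5*A^-10 + 3*A^-14 - A^-18
Normalise by the writhe: (-A^3)^(-w) = (-A^3)^(-2) = A^-6, so f(A) = A^-6 * <K> = -A^8 + 3*A^4 - 4 + 6*A^-4 - 6*A^-8 + 6*A^-12 - 5*A^-16 + 3*A^-20 - A^-24.
Substitute A = t^(-1/4), i.e. A^e → t^(-e/4): V(t) = -t^6 + 3*t^5 - 5*t^4 + 6*t^3 - 6*t^2 + 6*t - 4 + 3*t^-1 - t^-2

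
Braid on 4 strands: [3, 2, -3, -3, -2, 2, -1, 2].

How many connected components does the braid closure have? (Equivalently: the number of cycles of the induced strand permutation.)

2

Derivation:
Track the strand permutation on 4 strands, starting from identity.
  step 1: s3 swaps positions 3,4 -> [1 2 4 3]
  step 2: s2 swaps positions 2,3 -> [1 4 2 3]
  step 3: s3^-1 swaps positions 3,4 -> [1 4 3 2]
  step 4: s3^-1 swaps positions 3,4 -> [1 4 2 3]
  step 5: s2^-1 swaps positions 2,3 -> [1 2 4 3]
  step 6: s2 swaps positions 2,3 -> [1 4 2 3]
  step 7: s1^-1 swaps positions 1,2 -> [4 1 2 3]
  step 8: s2 swaps positions 2,3 -> [4 2 1 3]
Final permutation (position -> original strand): [4 2 1 3]
Closure components = cycle count of this permutation = 2.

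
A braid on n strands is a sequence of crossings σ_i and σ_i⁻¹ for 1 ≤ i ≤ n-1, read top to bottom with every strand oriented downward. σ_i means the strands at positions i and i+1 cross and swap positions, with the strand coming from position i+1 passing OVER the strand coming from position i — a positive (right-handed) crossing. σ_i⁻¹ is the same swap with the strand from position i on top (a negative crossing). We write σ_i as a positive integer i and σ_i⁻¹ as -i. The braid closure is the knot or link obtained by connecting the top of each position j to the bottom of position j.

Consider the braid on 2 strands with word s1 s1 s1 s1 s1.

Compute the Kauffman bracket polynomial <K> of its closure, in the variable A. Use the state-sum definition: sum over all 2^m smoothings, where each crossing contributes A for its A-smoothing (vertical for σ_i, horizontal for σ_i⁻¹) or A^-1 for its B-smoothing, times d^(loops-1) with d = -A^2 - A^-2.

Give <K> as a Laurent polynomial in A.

Braid: s1 s1 s1 s1 s1 on 2 strands, 5 crossings.
Writhe w = (#positive) - (#negative) = 5 - 0 = 5.
Computing the Kauffman bracket via state sum. There are 2^5 = 32 states.
Each crossing splits two ways (0=vertical, 1=horizontal). The state's weight is A^(#A-smoothings - #B-smoothings) * d^(loops - 1).
  state 00000: A-exp=+5, loops=2, term = A^5 * d^1
  state 00001: A-exp=+3, loops=1, term = A^3 * d^0
  state 00010: A-exp=+3, loops=1, term = A^3 * d^0
  state 00011: A-exp=+1, loops=2, term = A^1 * d^1
  state 00100: A-exp=+3, loops=1, term = A^3 * d^0
  state 00101: A-exp=+1, loops=2, term = A^1 * d^1
  state 00110: A-exp=+1, loops=2, term = A^1 * d^1
  state 00111: A-exp=-1, loops=3, term = A^-1 * d^2
  state 01000: A-exp=+3, loops=1, term = A^3 * d^0
  state 01001: A-exp=+1, loops=2, term = A^1 * d^1
  state 01010: A-exp=+1, loops=2, term = A^1 * d^1
  state 01011: A-exp=-1, loops=3, term = A^-1 * d^2
  state 01100: A-exp=+1, loops=2, term = A^1 * d^1
  state 01101: A-exp=-1, loops=3, term = A^-1 * d^2
  state 01110: A-exp=-1, loops=3, term = A^-1 * d^2
  state 01111: A-exp=-3, loops=4, term = A^-3 * d^3
  state 10000: A-exp=+3, loops=1, term = A^3 * d^0
  state 10001: A-exp=+1, loops=2, term = A^1 * d^1
  state 10010: A-exp=+1, loops=2, term = A^1 * d^1
  state 10011: A-exp=-1, loops=3, term = A^-1 * d^2
  state 10100: A-exp=+1, loops=2, term = A^1 * d^1
  state 10101: A-exp=-1, loops=3, term = A^-1 * d^2
  state 10110: A-exp=-1, loops=3, term = A^-1 * d^2
  state 10111: A-exp=-3, loops=4, term = A^-3 * d^3
  state 11000: A-exp=+1, loops=2, term = A^1 * d^1
  state 11001: A-exp=-1, loops=3, term = A^-1 * d^2
  state 11010: A-exp=-1, loops=3, term = A^-1 * d^2
  state 11011: A-exp=-3, loops=4, term = A^-3 * d^3
  state 11100: A-exp=-1, loops=3, term = A^-1 * d^2
  state 11101: A-exp=-3, loops=4, term = A^-3 * d^3
  state 11110: A-exp=-3, loops=4, term = A^-3 * d^3
  state 11111: A-exp=-5, loops=5, term = A^-5 * d^4
Collect the terms by A-exponent (count of states per loop number):
Powers of d = -A^2 - A^-2: d^2 = A^4 + 2 + A^-4; d^3 = -A^6 - 3*A^2 - 3*A^-2 - A^-6; d^4 = A^8 + 4*A^4 + 6 + 4*A^-4 + A^-8.
  A^5 * (d) = -A^7 - A^3
  A^3 * (5) = 5*A^3
  A^1 * (10*d) = -10*A^3 - 10*A^-1
  A^-1 * (10*d^2) = 10*A^3 + 20*A^-1 + 10*A^-5
  A^-3 * (5*d^3) = -5*A^3 - 15*A^-1 - 15*A^-5 - 5*A^-9
  A^-5 * (d^4) = A^3 + 4*A^-1 + 6*A^-5 + 4*A^-9 + A^-13
Summing the groups: <K> = -A^7 - A^-1 + A^-5 - A^-9 + A^-13

Answer: -A^7 - A^-1 + A^-5 - A^-9 + A^-13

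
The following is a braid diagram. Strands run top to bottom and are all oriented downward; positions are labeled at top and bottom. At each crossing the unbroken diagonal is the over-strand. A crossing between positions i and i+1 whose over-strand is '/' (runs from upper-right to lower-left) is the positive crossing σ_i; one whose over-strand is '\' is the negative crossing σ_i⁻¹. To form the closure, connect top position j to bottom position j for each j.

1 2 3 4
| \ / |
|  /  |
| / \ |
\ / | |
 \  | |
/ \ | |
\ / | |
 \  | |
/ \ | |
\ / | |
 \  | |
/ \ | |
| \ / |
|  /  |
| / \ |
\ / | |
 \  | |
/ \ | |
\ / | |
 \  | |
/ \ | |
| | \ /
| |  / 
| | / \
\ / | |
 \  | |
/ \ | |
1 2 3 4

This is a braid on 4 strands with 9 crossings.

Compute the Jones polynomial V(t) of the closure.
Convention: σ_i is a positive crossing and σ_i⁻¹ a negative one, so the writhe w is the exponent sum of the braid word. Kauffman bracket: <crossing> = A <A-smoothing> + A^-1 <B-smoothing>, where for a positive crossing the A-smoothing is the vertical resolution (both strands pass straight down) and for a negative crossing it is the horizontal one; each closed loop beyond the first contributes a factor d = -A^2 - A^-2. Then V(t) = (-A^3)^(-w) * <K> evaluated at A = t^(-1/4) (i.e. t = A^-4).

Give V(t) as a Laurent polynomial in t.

Reading the diagram top to bottom ('/'-over between positions i,i+1 = s_i, '\'-over = s_i^-1): braid word = s2 s1^-1 s1^-1 s1^-1 s2 s1^-1 s1^-1 s3 s1^-1.
Braid: s2 s1^-1 s1^-1 s1^-1 s2 s1^-1 s1^-1 s3 s1^-1 on 4 strands, 9 crossings.
Writhe w = (#positive) - (#negative) = 3 - 6 = -3.
Computing the Kauffman bracket via state sum. There are 2^9 = 512 states.
Each crossing splits two ways (0=vertical, 1=horizontal). The state's weight is A^(#A-smoothings - #B-smoothings) * d^(loops - 1).
Tabulate the states by total A-exponent and number of loops L (A-exp: L × count):
  A^9: L=8 ×1
  A^7: L=7 ×9
  A^5: L=6 ×36
  A^3: L=5 ×84
  A^1: L=4 ×126
  A^-1: L=3 ×124, L=5 ×2
  A^-3: L=2 ×75, L=4 ×9
  A^-5: L=1 ×21, L=3 ×15
  A^-7: L=2 ×8, L=4 ×1
  A^-9: L=3 ×1
Each group contributes A^e * Σ count * d^(L-1):
Powers of d = -A^2 - A^-2: d^2 = A^4 + 2 + A^-4; d^3 = -A^6 - 3*A^2 - 3*A^-2 - A^-6; d^4 = A^8 + 4*A^4 + 6 + 4*A^-4 + A^-8; d^5 = -A^10 - 5*A^6 - 10*A^2 - 10*A^-2 - 5*A^-6 - A^-10; d^6 = A^12 + 6*A^8 + 15*A^4 + 20 + 15*A^-4 + 6*A^-8 + A^-12; d^7 = -A^14 - 7*A^10 - 21*A^6 - 35*A^2 - 35*A^-2 - 21*A^-6 - 7*A^-10 - A^-14.
  A^9 * (d^7) = -A^23 - 7*A^19 - 21*A^15 - 35*A^11 - 35*A^7 - 21*A^3 - 7*A^-1 - A^-5
  A^7 * (9*d^6) = 9*A^19 + 54*A^15 + 135*A^11 + 180*A^7 + 135*A^3 + 54*A^-1 + 9*A^-5
  A^5 * (36*d^5) = -36*A^15 - 180*A^11 - 360*A^7 - 360*A^3 - 180*A^-1 - 36*A^-5
  A^3 * (84*d^4) = 84*A^11 + 336*A^7 + 504*A^3 + 336*A^-1 + 84*A^-5
  A^1 * (126*d^3) = -126*A^7 - 378*A^3 - 378*A^-1 - 126*A^-5
  A^-1 * (124*d^2 + 2*d^4) = 2*A^7 + 132*A^3 + 260*A^-1 + 132*A^-5 + 2*A^-9
  A^-3 * (75*d + 9*d^3) = -9*A^3 - 102*A^-1 - 102*A^-5 - 9*A^-9
  A^-5 * (21 + 15*d^2) = 15*A^-1 + 51*A^-5 + 15*A^-9
  A^-7 * (8*d + d^3) = -A^-1 - 11*A^-5 - 11*A^-9 - A^-13
  A^-9 * (d^2) = A^-5 + 2*A^-9 + A^-13
Summing the groups: <K> = -A^23 + 2*A^19 - 3*A^15 + 4*A^11 - 3*A^7 + 3*A^3 - 3*A^-1 + A^-5 - A^-9
Normalise by the writhe: (-A^3)^(-w) = (-A^3)^(3) = -A^9, so f(A) = -A^9 * <K> = A^32 - 2*A^28 + 3*A^24 - 4*A^20 + 3*A^16 - 3*A^12 + 3*A^8 - A^4 + 1.
Substitute A = t^(-1/4), i.e. A^e → t^(-e/4): V(t) = 1 - t^-1 + 3*t^-2 - 3*t^-3 + 3*t^-4 - 4*t^-5 + 3*t^-6 - 2*t^-7 + t^-8

Answer: 1 - t^-1 + 3*t^-2 - 3*t^-3 + 3*t^-4 - 4*t^-5 + 3*t^-6 - 2*t^-7 + t^-8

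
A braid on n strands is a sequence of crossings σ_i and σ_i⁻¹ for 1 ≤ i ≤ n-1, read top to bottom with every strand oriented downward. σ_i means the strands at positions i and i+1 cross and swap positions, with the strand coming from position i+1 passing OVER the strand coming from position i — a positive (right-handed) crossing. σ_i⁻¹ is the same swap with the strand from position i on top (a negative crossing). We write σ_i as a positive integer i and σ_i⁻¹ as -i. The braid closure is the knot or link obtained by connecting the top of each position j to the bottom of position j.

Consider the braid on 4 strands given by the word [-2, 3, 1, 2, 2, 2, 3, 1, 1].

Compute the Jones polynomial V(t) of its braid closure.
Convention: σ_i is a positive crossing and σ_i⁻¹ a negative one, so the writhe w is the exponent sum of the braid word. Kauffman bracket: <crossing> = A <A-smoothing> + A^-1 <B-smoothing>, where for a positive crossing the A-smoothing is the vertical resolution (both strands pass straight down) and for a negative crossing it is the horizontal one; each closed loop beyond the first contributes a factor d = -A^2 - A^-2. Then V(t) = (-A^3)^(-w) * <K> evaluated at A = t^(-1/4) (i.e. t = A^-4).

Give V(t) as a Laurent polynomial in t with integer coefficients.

t^10 - 3*t^9 + 4*t^8 - 6*t^7 + 6*t^6 - 5*t^5 + 5*t^4 - 2*t^3 + t^2

Derivation:
Braid: s2^-1 s3 s1 s2 s2 s2 s3 s1 s1 on 4 strands, 9 crossings.
Writhe w = (#positive) - (#negative) = 8 - 1 = 7.
State-sum expansion of <K>. There are 2^9 = 512 states.
Each crossing splits two ways (0=vertical, 1=horizontal). The state's weight is A^(#A-smoothings - #B-smoothings) * d^(loops - 1).
Tabulate the states by total A-exponent and number of loops L (A-exp: L × count):
  A^9: L=3 ×1
  A^7: L=2 ×5, L=4 ×4
  A^5: L=1 ×6, L=3 ×27, L=5 ×3
  A^3: L=2 ×57, L=4 ×26, L=6 ×1
  A^1: L=1 ×39, L=3 ×77, L=5 ×10
  A^-1: L=2 ×81, L=4 ×44, L=6 ×1
  A^-3: L=3 ×73, L=5 ×11
  A^-5: L=4 ×35, L=6 ×1
  A^-7: L=5 ×9
  A^-9: L=6 ×1
Each group contributes A^e * Σ count * d^(L-1):
Powers of d = -A^2 - A^-2: d^2 = A^4 + 2 + A^-4; d^3 = -A^6 - 3*A^2 - 3*A^-2 - A^-6; d^4 = A^8 + 4*A^4 + 6 + 4*A^-4 + A^-8; d^5 = -A^10 - 5*A^6 - 10*A^2 - 10*A^-2 - 5*A^-6 - A^-10.
  A^9 * (d^2) = A^13 + 2*A^9 + A^5
  A^7 * (5*d + 4*d^3) = -4*A^13 - 17*A^9 - 17*A^5 - 4*A
  A^5 * (6 + 27*d^2 + 3*d^4) = 3*A^13 + 39*A^9 + 78*A^5 + 39*A + 3*A^-3
  A^3 * (57*d + 26*d^3 + d^5) = -A^13 - 31*A^9 - 145*A^5 - 145*A - 31*A^-3 - A^-7
  A^1 * (39 + 77*d^2 + 10*d^4) = 10*A^9 + 117*A^5 + 253*A + 117*A^-3 + 10*A^-7
  A^-1 * (81*d + 44*d^3 + d^5) = -A^9 - 49*A^5 - 223*A - 223*A^-3 - 49*A^-7 - A^-11
  A^-3 * (73*d^2 + 11*d^4) = 11*A^5 + 117*A + 212*A^-3 + 117*A^-7 + 11*A^-11
  A^-5 * (35*d^3 + d^5) = -A^5 - 40*A - 115*A^-3 - 115*A^-7 - 40*A^-11 - A^-15
  A^-7 * (9*d^4) = 9*A + 36*A^-3 + 54*A^-7 + 36*A^-11 + 9*A^-15
  A^-9 * (d^5) = -A - 5*A^-3 - 10*A^-7 - 10*A^-11 - 5*A^-15 - A^-19
Summing the groups: <K> = -A^13 + 2*A^9 - 5*A^5 + 5*A - 6*A^-3 + 6*A^-7 - 4*A^-11 + 3*A^-15 - A^-19
Normalise by the writhe: (-A^3)^(-w) = (-A^3)^(-7) = -A^-21, so f(A) = -A^-21 * <K> = A^-8 - 2*A^-12 + 5*A^-16 - 5*A^-20 + 6*A^-24 - 6*A^-28 + 4*A^-32 - 3*A^-36 + A^-40.
Substitute A = t^(-1/4), i.e. A^e → t^(-e/4): V(t) = t^10 - 3*t^9 + 4*t^8 - 6*t^7 + 6*t^6 - 5*t^5 + 5*t^4 - 2*t^3 + t^2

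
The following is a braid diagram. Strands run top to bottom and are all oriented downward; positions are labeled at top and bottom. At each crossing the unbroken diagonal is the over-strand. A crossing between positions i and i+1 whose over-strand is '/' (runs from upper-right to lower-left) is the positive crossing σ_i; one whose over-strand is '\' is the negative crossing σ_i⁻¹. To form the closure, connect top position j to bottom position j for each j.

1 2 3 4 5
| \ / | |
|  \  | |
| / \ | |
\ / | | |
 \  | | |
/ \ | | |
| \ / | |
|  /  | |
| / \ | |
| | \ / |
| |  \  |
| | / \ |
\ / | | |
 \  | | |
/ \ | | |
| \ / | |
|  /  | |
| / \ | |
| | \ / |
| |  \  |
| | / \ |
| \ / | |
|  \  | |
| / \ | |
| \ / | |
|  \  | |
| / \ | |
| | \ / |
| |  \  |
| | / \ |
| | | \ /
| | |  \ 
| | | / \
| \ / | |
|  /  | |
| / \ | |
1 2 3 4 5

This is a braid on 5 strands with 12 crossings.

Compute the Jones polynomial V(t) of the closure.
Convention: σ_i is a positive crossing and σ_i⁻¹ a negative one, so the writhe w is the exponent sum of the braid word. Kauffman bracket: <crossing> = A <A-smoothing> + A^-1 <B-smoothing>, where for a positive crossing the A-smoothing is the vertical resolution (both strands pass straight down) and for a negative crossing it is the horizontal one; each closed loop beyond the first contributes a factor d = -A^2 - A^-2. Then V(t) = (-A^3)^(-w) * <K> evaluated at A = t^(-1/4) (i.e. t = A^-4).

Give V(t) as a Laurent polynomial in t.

Reading the diagram top to bottom ('/'-over between positions i,i+1 = s_i, '\'-over = s_i^-1): braid word = s2^-1 s1^-1 s2 s3^-1 s1^-1 s2 s3^-1 s2^-1 s2^-1 s3^-1 s4^-1 s2.
The presented braid s2^-1 s1^-1 s2 s3^-1 s1^-1 s2 s3^-1 s2^-1 s2^-1 s3^-1 s4^-1 s2 on 5 strands reduces by inverse Markov moves (closure unchanged at each step):
  Deconjugate: the word is γ·β·γ⁻¹ with γ = s2^-1 (prefix) and γ⁻¹ = s2 (suffix); strip both.
  Destabilize: the word has the form β·s4^-1 where s4^-1 occurs only as the final letter (β ∈ B_4); drop it and the last strand → 4 strands.
Reduced to β = s1^-1 s2 s3^-1 s1^-1 s2 s3^-1 s2^-1 s2^-1 s3^-1 on 4 strands, 9 crossings.
Compute on β:
Braid: s1^-1 s2 s3^-1 s1^-1 s2 s3^-1 s2^-1 s2^-1 s3^-1 on 4 strands, 9 crossings.
Writhe w = (#positive) - (#negative) = 2 - 7 = -5.
State-sum expansion of <K>. There are 2^9 = 512 states.
For each crossing: s=0 is the vertical smoothing, s=1 horizontal. Crossing k contributes A^(sign_k * (1 - 2*s_k)); loop factor d = -A^2 - A^-2.
Tabulate the states by total A-exponent and number of loops L (A-exp: L × count):
  A^9: L=5 ×1
  A^7: L=4 ×9
  A^5: L=3 ×33, L=5 ×3
  A^3: L=2 ×59, L=4 ×25
  A^1: L=1 ×42, L=3 ×80, L=5 ×4
  A^-1: L=2 ×93, L=4 ×33
  A^-3: L=1 ×19, L=3 ×58, L=5 ×7
  A^-5: L=2 ×19, L=4 ×16, L=6 ×1
  A^-7: L=3 ×7, L=5 ×2
  A^-9: L=4 ×1
Each group contributes A^e * Σ count * d^(L-1):
Powers of d = -A^2 - A^-2: d^2 = A^4 + 2 + A^-4; d^3 = -A^6 - 3*A^2 - 3*A^-2 - A^-6; d^4 = A^8 + 4*A^4 + 6 + 4*A^-4 + A^-8; d^5 = -A^10 - 5*A^6 - 10*A^2 - 10*A^-2 - 5*A^-6 - A^-10.
  A^9 * (d^4) = A^17 + 4*A^13 + 6*A^9 + 4*A^5 + A
  A^7 * (9*d^3) = -9*A^13 - 27*A^9 - 27*A^5 - 9*A
  A^5 * (33*d^2 + 3*d^4) = 3*A^13 + 45*A^9 + 84*A^5 + 45*A + 3*A^-3
  A^3 * (59*d + 25*d^3) = -25*A^9 - 134*A^5 - 134*A - 25*A^-3
  A^1 * (42 + 80*d^2 + 4*d^4) = 4*A^9 + 96*A^5 + 226*A + 96*A^-3 + 4*A^-7
  A^-1 * (93*d + 33*d^3) = -33*A^5 - 192*A - 192*A^-3 - 33*A^-7
  A^-3 * (19 + 58*d^2 + 7*d^4) = 7*A^5 + 86*A + 177*A^-3 + 86*A^-7 + 7*A^-11
  A^-5 * (19*d + 16*d^3 + d^5) = -A^5 - 21*A - 77*A^-3 - 77*A^-7 - 21*A^-11 - A^-15
  A^-7 * (7*d^2 + 2*d^4) = 2*A + 15*A^-3 + 26*A^-7 + 15*A^-11 + 2*A^-15
  A^-9 * (d^3) = -A^-3 - 3*A^-7 - 3*A^-11 - A^-15
Summing the groups: <K> = A^17 - 2*A^13 + 3*A^9 - 4*A^5 + 4*A - 4*A^-3 + 3*A^-7 - 2*A^-11
Normalise by the writhe: (-A^3)^(-w) = (-A^3)^(5) = -A^15, so f(A) = -A^15 * <K> = -A^32 + 2*A^28 - 3*A^24 + 4*A^20 - 4*A^16 + 4*A^12 - 3*A^8 + 2*A^4.
Substitute A = t^(-1/4), i.e. A^e → t^(-e/4): V(t) = 2*t^-1 - 3*t^-2 + 4*t^-3 - 4*t^-4 + 4*t^-5 - 3*t^-6 + 2*t^-7 - t^-8

Answer: 2*t^-1 - 3*t^-2 + 4*t^-3 - 4*t^-4 + 4*t^-5 - 3*t^-6 + 2*t^-7 - t^-8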